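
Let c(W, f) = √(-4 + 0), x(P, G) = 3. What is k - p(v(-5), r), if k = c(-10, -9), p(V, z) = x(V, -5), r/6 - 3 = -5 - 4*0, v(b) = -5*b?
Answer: -3 + 2*I ≈ -3.0 + 2.0*I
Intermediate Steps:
r = -12 (r = 18 + 6*(-5 - 4*0) = 18 + 6*(-5 + 0) = 18 + 6*(-5) = 18 - 30 = -12)
p(V, z) = 3
c(W, f) = 2*I (c(W, f) = √(-4) = 2*I)
k = 2*I ≈ 2.0*I
k - p(v(-5), r) = 2*I - 1*3 = 2*I - 3 = -3 + 2*I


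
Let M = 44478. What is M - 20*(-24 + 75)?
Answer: 43458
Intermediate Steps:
M - 20*(-24 + 75) = 44478 - 20*(-24 + 75) = 44478 - 20*51 = 44478 - 1*1020 = 44478 - 1020 = 43458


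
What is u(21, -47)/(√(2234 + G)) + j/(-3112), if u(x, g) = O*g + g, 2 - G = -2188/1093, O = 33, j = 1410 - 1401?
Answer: -9/3112 - 799*√15302/2926 ≈ -33.782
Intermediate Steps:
j = 9
G = 4374/1093 (G = 2 - (-2188)/1093 = 2 - 1*(-2188/1093) = 2 + 2188/1093 = 4374/1093 ≈ 4.0018)
u(x, g) = 34*g (u(x, g) = 33*g + g = 34*g)
u(21, -47)/(√(2234 + G)) + j/(-3112) = (34*(-47))/(√(2234 + 4374/1093)) + 9/(-3112) = -1598*√15302/5852 + 9*(-1/3112) = -1598*√15302/5852 - 9/3112 = -799*√15302/2926 - 9/3112 = -9/3112 - 799*√15302/2926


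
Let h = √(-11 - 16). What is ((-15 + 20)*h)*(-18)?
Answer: -270*I*√3 ≈ -467.65*I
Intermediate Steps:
h = 3*I*√3 (h = √(-27) = 3*I*√3 ≈ 5.1962*I)
((-15 + 20)*h)*(-18) = ((-15 + 20)*(3*I*√3))*(-18) = (5*(3*I*√3))*(-18) = (15*I*√3)*(-18) = -270*I*√3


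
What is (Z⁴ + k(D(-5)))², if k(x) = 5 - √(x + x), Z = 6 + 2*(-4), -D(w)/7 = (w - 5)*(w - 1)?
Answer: (21 - 2*I*√210)² ≈ -399.0 - 1217.3*I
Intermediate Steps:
D(w) = -7*(-1 + w)*(-5 + w) (D(w) = -7*(w - 5)*(w - 1) = -7*(-5 + w)*(-1 + w) = -7*(-1 + w)*(-5 + w))
Z = -2 (Z = 6 - 8 = -2)
k(x) = 5 - √2*√x (k(x) = 5 - √(2*x) = 5 - √2*√x)
(Z⁴ + k(D(-5)))² = ((-2)⁴ + (5 - √2*√(-35 - 7*(-5)² + 42*(-5))))² = (16 + (5 - √2*√(-35 - 7*25 - 210)))² = (16 + (5 - √2*√(-35 - 175 - 210)))² = (16 + (5 - √2*√(-420)))² = (16 + (5 - √2*2*I*√105))² = (16 + (5 - 2*I*√210))² = (21 - 2*I*√210)²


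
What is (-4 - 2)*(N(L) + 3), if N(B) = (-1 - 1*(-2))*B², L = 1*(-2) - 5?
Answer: -312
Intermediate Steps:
L = -7 (L = -2 - 5 = -7)
N(B) = B² (N(B) = (-1 + 2)*B² = 1*B² = B²)
(-4 - 2)*(N(L) + 3) = (-4 - 2)*((-7)² + 3) = -6*(49 + 3) = -6*52 = -312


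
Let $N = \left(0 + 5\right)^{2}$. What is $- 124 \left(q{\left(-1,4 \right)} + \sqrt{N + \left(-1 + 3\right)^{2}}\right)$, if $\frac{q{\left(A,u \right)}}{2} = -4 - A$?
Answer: $744 - 124 \sqrt{29} \approx 76.24$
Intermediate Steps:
$q{\left(A,u \right)} = -8 - 2 A$ ($q{\left(A,u \right)} = 2 \left(-4 - A\right) = -8 - 2 A$)
$N = 25$ ($N = 5^{2} = 25$)
$- 124 \left(q{\left(-1,4 \right)} + \sqrt{N + \left(-1 + 3\right)^{2}}\right) = - 124 \left(\left(-8 - -2\right) + \sqrt{25 + \left(-1 + 3\right)^{2}}\right) = - 124 \left(\left(-8 + 2\right) + \sqrt{25 + 2^{2}}\right) = - 124 \left(-6 + \sqrt{25 + 4}\right) = - 124 \left(-6 + \sqrt{29}\right) = 744 - 124 \sqrt{29}$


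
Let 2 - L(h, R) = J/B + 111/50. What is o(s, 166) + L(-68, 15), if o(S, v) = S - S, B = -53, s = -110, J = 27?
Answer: 767/2650 ≈ 0.28943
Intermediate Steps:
o(S, v) = 0
L(h, R) = 767/2650 (L(h, R) = 2 - (27/(-53) + 111/50) = 2 - (27*(-1/53) + 111*(1/50)) = 2 - (-27/53 + 111/50) = 2 - 1*4533/2650 = 2 - 4533/2650 = 767/2650)
o(s, 166) + L(-68, 15) = 0 + 767/2650 = 767/2650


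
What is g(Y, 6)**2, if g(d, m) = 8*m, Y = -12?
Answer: 2304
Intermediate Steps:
g(Y, 6)**2 = (8*6)**2 = 48**2 = 2304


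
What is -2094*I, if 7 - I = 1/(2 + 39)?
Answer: -598884/41 ≈ -14607.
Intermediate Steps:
I = 286/41 (I = 7 - 1/(2 + 39) = 7 - 1/41 = 286/41 ≈ 6.9756)
-2094*I = -2094*286/41 = -598884/41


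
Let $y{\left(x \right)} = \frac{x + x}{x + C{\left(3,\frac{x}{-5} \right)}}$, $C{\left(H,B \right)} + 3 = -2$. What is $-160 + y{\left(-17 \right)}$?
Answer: $- \frac{1743}{11} \approx -158.45$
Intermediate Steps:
$C{\left(H,B \right)} = -5$ ($C{\left(H,B \right)} = -3 - 2 = -5$)
$y{\left(x \right)} = \frac{2 x}{-5 + x}$ ($y{\left(x \right)} = \frac{x + x}{x - 5} = \frac{2 x}{-5 + x}$)
$-160 + y{\left(-17 \right)} = -160 + 2 \left(-17\right) \frac{1}{-5 - 17} = -160 + 2 \left(-17\right) \frac{1}{-22} = -160 + 2 \left(-17\right) \left(- \frac{1}{22}\right) = -160 + \frac{17}{11} = - \frac{1743}{11}$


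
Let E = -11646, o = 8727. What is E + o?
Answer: -2919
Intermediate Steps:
E + o = -11646 + 8727 = -2919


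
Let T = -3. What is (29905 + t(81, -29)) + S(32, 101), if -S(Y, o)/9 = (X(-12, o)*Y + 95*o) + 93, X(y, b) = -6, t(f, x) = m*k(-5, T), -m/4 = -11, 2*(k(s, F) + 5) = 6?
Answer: -55647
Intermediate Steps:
k(s, F) = -2 (k(s, F) = -5 + (½)*6 = -5 + 3 = -2)
m = 44 (m = -4*(-11) = 44)
t(f, x) = -88 (t(f, x) = 44*(-2) = -88)
S(Y, o) = -837 - 855*o + 54*Y (S(Y, o) = -9*((-6*Y + 95*o) + 93) = -9*(93 - 6*Y + 95*o) = -837 - 855*o + 54*Y)
(29905 + t(81, -29)) + S(32, 101) = (29905 - 88) + (-837 - 855*101 + 54*32) = 29817 + (-837 - 86355 + 1728) = 29817 - 85464 = -55647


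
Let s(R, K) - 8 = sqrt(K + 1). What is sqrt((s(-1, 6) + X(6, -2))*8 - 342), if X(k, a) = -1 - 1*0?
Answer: sqrt(-286 + 8*sqrt(7)) ≈ 16.274*I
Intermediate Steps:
s(R, K) = 8 + sqrt(1 + K) (s(R, K) = 8 + sqrt(K + 1) = 8 + sqrt(1 + K))
X(k, a) = -1 (X(k, a) = -1 + 0 = -1)
sqrt((s(-1, 6) + X(6, -2))*8 - 342) = sqrt(((8 + sqrt(1 + 6)) - 1)*8 - 342) = sqrt(((8 + sqrt(7)) - 1)*8 - 342) = sqrt((7 + sqrt(7))*8 - 342) = sqrt((56 + 8*sqrt(7)) - 342) = sqrt(-286 + 8*sqrt(7))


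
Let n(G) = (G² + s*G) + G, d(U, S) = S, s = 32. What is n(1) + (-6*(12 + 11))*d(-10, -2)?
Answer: 310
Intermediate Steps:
n(G) = G² + 33*G (n(G) = (G² + 32*G) + G = G² + 33*G)
n(1) + (-6*(12 + 11))*d(-10, -2) = 1*(33 + 1) - 6*(12 + 11)*(-2) = 1*34 - 6*23*(-2) = 34 - 138*(-2) = 34 + 276 = 310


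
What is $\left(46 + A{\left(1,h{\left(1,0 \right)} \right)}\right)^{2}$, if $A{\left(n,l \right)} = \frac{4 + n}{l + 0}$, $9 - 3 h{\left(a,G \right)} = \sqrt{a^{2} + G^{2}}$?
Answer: $\frac{146689}{64} \approx 2292.0$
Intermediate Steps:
$h{\left(a,G \right)} = 3 - \frac{\sqrt{G^{2} + a^{2}}}{3}$ ($h{\left(a,G \right)} = 3 - \frac{\sqrt{a^{2} + G^{2}}}{3} = 3 - \frac{\sqrt{G^{2} + a^{2}}}{3}$)
$A{\left(n,l \right)} = \frac{4 + n}{l}$
$\left(46 + A{\left(1,h{\left(1,0 \right)} \right)}\right)^{2} = \left(46 + \frac{4 + 1}{3 - \frac{\sqrt{0^{2} + 1^{2}}}{3}}\right)^{2} = \left(46 + \frac{1}{3 - \frac{\sqrt{0 + 1}}{3}} \cdot 5\right)^{2} = \left(46 + \frac{1}{3 - \frac{\sqrt{1}}{3}} \cdot 5\right)^{2} = \left(46 + \frac{1}{3 - \frac{1}{3}} \cdot 5\right)^{2} = \left(46 + \frac{1}{\frac{8}{3}} \cdot 5\right)^{2} = \left(46 + \frac{3}{8} \cdot 5\right)^{2} = \left(46 + \frac{15}{8}\right)^{2} = \left(\frac{383}{8}\right)^{2} = \frac{146689}{64}$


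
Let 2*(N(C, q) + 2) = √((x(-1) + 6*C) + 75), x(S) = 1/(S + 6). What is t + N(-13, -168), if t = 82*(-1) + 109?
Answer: 25 + I*√70/10 ≈ 25.0 + 0.83666*I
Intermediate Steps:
x(S) = 1/(6 + S)
N(C, q) = -2 + √(376/5 + 6*C)/2 (N(C, q) = -2 + √((1/(6 - 1) + 6*C) + 75)/2 = -2 + √((1/5 + 6*C) + 75)/2 = -2 + √((⅕ + 6*C) + 75)/2 = -2 + √(376/5 + 6*C)/2)
t = 27 (t = -82 + 109 = 27)
t + N(-13, -168) = 27 + (-2 + √(1880 + 150*(-13))/10) = 27 + (-2 + √(1880 - 1950)/10) = 27 + (-2 + √(-70)/10) = 27 + (-2 + (I*√70)/10) = 27 + (-2 + I*√70/10) = 25 + I*√70/10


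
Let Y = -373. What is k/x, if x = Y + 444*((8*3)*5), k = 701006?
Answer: 701006/52907 ≈ 13.250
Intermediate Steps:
x = 52907 (x = -373 + 444*((8*3)*5) = -373 + 444*(24*5) = -373 + 444*120 = -373 + 53280 = 52907)
k/x = 701006/52907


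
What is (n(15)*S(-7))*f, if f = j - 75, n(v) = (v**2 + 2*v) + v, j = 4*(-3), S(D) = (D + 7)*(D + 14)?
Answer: 0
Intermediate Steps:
S(D) = (7 + D)*(14 + D)
j = -12
n(v) = v**2 + 3*v
f = -87 (f = -12 - 75 = -87)
(n(15)*S(-7))*f = ((15*(3 + 15))*(98 + (-7)**2 + 21*(-7)))*(-87) = ((15*18)*(98 + 49 - 147))*(-87) = (270*0)*(-87) = 0*(-87) = 0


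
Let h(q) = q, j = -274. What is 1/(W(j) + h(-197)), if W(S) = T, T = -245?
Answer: -1/442 ≈ -0.0022624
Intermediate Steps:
W(S) = -245
1/(W(j) + h(-197)) = 1/(-245 - 197) = 1/(-442) = -1/442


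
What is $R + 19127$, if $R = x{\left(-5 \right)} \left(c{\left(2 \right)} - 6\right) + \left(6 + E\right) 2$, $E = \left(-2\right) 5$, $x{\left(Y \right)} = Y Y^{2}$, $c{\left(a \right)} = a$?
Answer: $19619$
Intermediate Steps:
$x{\left(Y \right)} = Y^{3}$
$E = -10$
$R = 492$ ($R = \left(-5\right)^{3} \left(2 - 6\right) + \left(6 - 10\right) 2 = \left(-125\right) \left(-4\right) - 8 = 500 - 8 = 492$)
$R + 19127 = 492 + 19127 = 19619$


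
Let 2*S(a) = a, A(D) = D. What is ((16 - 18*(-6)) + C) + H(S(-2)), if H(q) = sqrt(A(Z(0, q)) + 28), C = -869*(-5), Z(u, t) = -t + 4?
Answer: 4469 + sqrt(33) ≈ 4474.7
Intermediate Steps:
Z(u, t) = 4 - t
S(a) = a/2
C = 4345
H(q) = sqrt(32 - q) (H(q) = sqrt((4 - q) + 28) = sqrt(32 - q))
((16 - 18*(-6)) + C) + H(S(-2)) = ((16 - 18*(-6)) + 4345) + sqrt(32 - (-2)/2) = ((16 + 108) + 4345) + sqrt(32 - 1*(-1)) = (124 + 4345) + sqrt(32 + 1) = 4469 + sqrt(33)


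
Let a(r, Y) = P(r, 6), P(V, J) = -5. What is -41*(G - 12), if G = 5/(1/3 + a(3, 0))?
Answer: 7503/14 ≈ 535.93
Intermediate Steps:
a(r, Y) = -5
G = -15/14 (G = 5/(1/3 - 5) = 5/(⅓ - 5) = 5/(-14/3) = -3/14*5 = -15/14 ≈ -1.0714)
-41*(G - 12) = -41*(-15/14 - 12) = -41*(-183/14) = 7503/14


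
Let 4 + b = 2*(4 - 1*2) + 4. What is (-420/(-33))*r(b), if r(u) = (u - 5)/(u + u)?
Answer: -35/22 ≈ -1.5909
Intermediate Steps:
b = 4 (b = -4 + (2*(4 - 1*2) + 4) = -4 + (2*(4 - 2) + 4) = -4 + (2*2 + 4) = -4 + (4 + 4) = -4 + 8 = 4)
r(u) = (-5 + u)/(2*u) (r(u) = (-5 + u)/((2*u)) = (-5 + u)*(1/(2*u)) = (-5 + u)/(2*u))
(-420/(-33))*r(b) = (-420/(-33))*((½)*(-5 + 4)/4) = (-420*(-1)/33)*((½)*(¼)*(-1)) = -12*(-35/33)*(-⅛) = (140/11)*(-⅛) = -35/22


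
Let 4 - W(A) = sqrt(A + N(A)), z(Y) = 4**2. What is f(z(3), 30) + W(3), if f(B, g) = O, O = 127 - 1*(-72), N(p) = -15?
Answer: 203 - 2*I*sqrt(3) ≈ 203.0 - 3.4641*I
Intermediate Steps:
z(Y) = 16
O = 199 (O = 127 + 72 = 199)
W(A) = 4 - sqrt(-15 + A) (W(A) = 4 - sqrt(A - 15) = 4 - sqrt(-15 + A))
f(B, g) = 199
f(z(3), 30) + W(3) = 199 + (4 - sqrt(-15 + 3)) = 199 + (4 - sqrt(-12)) = 199 + (4 - 2*I*sqrt(3)) = 203 - 2*I*sqrt(3)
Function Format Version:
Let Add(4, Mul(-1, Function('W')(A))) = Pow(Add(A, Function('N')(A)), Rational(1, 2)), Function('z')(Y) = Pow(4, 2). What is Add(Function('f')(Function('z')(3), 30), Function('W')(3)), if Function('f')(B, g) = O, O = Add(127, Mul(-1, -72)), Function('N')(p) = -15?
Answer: Add(203, Mul(-2, I, Pow(3, Rational(1, 2)))) ≈ Add(203.00, Mul(-3.4641, I))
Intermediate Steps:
Function('z')(Y) = 16
O = 199 (O = Add(127, 72) = 199)
Function('W')(A) = Add(4, Mul(-1, Pow(Add(-15, A), Rational(1, 2)))) (Function('W')(A) = Add(4, Mul(-1, Pow(Add(A, -15), Rational(1, 2)))) = Add(4, Mul(-1, Pow(Add(-15, A), Rational(1, 2)))))
Function('f')(B, g) = 199
Add(Function('f')(Function('z')(3), 30), Function('W')(3)) = Add(199, Add(4, Mul(-1, Pow(Add(-15, 3), Rational(1, 2))))) = Add(199, Add(4, Mul(-1, Pow(-12, Rational(1, 2))))) = Add(199, Add(4, Mul(-1, Mul(2, I, Pow(3, Rational(1, 2)))))) = Add(199, Add(4, Mul(-2, I, Pow(3, Rational(1, 2))))) = Add(203, Mul(-2, I, Pow(3, Rational(1, 2))))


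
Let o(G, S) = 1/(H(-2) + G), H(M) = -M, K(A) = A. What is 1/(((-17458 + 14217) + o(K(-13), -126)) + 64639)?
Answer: 11/675377 ≈ 1.6287e-5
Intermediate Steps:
o(G, S) = 1/(2 + G) (o(G, S) = 1/(-1*(-2) + G) = 1/(2 + G))
1/(((-17458 + 14217) + o(K(-13), -126)) + 64639) = 1/(((-17458 + 14217) + 1/(2 - 13)) + 64639) = 1/((-3241 + 1/(-11)) + 64639) = 1/((-3241 - 1/11) + 64639) = 1/(-35652/11 + 64639) = 1/(675377/11) = 11/675377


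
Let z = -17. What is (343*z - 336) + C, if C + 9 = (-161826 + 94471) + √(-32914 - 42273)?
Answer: -73531 + I*√75187 ≈ -73531.0 + 274.2*I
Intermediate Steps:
C = -67364 + I*√75187 (C = -9 + ((-161826 + 94471) + √(-32914 - 42273)) = -9 + (-67355 + √(-75187)) = -9 + (-67355 + I*√75187) = -67364 + I*√75187 ≈ -67364.0 + 274.2*I)
(343*z - 336) + C = (343*(-17) - 336) + (-67364 + I*√75187) = (-5831 - 336) + (-67364 + I*√75187) = -6167 + (-67364 + I*√75187) = -73531 + I*√75187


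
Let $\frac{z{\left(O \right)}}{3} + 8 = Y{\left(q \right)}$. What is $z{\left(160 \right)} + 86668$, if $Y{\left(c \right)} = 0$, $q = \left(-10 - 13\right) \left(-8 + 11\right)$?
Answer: $86644$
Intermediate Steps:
$q = -69$ ($q = \left(-23\right) 3 = -69$)
$z{\left(O \right)} = -24$ ($z{\left(O \right)} = -24 + 3 \cdot 0 = -24 + 0 = -24$)
$z{\left(160 \right)} + 86668 = -24 + 86668 = 86644$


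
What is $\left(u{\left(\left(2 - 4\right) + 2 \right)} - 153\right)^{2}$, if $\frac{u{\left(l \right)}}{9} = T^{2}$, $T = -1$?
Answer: $20736$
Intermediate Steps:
$u{\left(l \right)} = 9$ ($u{\left(l \right)} = 9 \left(-1\right)^{2} = 9 \cdot 1 = 9$)
$\left(u{\left(\left(2 - 4\right) + 2 \right)} - 153\right)^{2} = \left(9 - 153\right)^{2} = \left(-144\right)^{2} = 20736$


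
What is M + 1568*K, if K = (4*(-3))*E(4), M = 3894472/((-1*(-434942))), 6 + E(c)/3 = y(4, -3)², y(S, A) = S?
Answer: -122756082844/217471 ≈ -5.6447e+5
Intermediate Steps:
E(c) = 30 (E(c) = -18 + 3*4² = -18 + 3*16 = -18 + 48 = 30)
M = 1947236/217471 (M = 3894472/434942 = 3894472*(1/434942) = 1947236/217471 ≈ 8.9540)
K = -360 (K = (4*(-3))*30 = -12*30 = -360)
M + 1568*K = 1947236/217471 + 1568*(-360) = 1947236/217471 - 564480 = -122756082844/217471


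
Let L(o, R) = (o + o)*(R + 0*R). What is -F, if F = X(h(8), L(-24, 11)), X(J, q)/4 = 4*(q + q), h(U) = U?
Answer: 16896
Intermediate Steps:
L(o, R) = 2*R*o (L(o, R) = (2*o)*(R + 0) = (2*o)*R = 2*R*o)
X(J, q) = 32*q (X(J, q) = 4*(4*(q + q)) = 4*(4*(2*q)) = 4*(8*q) = 32*q)
F = -16896 (F = 32*(2*11*(-24)) = 32*(-528) = -16896)
-F = -1*(-16896) = 16896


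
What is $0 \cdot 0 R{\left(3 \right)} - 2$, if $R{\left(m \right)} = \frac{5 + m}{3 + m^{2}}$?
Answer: $-2$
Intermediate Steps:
$R{\left(m \right)} = \frac{5 + m}{3 + m^{2}}$
$0 \cdot 0 R{\left(3 \right)} - 2 = 0 \cdot 0 \frac{5 + 3}{3 + 3^{2}} - 2 = 0 \frac{1}{3 + 9} \cdot 8 - 2 = 0 \cdot \frac{1}{12} \cdot 8 - 2 = 0 \cdot \frac{2}{3} - 2 = 0 - 2 = -2$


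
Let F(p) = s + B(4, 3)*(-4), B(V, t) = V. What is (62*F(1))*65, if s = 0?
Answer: -64480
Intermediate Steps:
F(p) = -16 (F(p) = 0 + 4*(-4) = 0 - 16 = -16)
(62*F(1))*65 = (62*(-16))*65 = -992*65 = -64480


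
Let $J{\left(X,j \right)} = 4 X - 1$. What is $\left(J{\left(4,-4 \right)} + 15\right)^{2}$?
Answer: $900$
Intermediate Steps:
$J{\left(X,j \right)} = -1 + 4 X$
$\left(J{\left(4,-4 \right)} + 15\right)^{2} = \left(\left(-1 + 4 \cdot 4\right) + 15\right)^{2} = \left(\left(-1 + 16\right) + 15\right)^{2} = \left(15 + 15\right)^{2} = 30^{2} = 900$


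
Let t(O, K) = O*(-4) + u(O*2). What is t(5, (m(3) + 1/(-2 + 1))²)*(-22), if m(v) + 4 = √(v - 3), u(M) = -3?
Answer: 506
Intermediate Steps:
m(v) = -4 + √(-3 + v) (m(v) = -4 + √(v - 3) = -4 + √(-3 + v))
t(O, K) = -3 - 4*O (t(O, K) = O*(-4) - 3 = -4*O - 3 = -3 - 4*O)
t(5, (m(3) + 1/(-2 + 1))²)*(-22) = (-3 - 4*5)*(-22) = (-3 - 20)*(-22) = -23*(-22) = 506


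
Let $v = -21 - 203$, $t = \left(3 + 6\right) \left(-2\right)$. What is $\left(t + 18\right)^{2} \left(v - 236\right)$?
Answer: $0$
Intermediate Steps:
$t = -18$ ($t = 9 \left(-2\right) = -18$)
$v = -224$
$\left(t + 18\right)^{2} \left(v - 236\right) = \left(-18 + 18\right)^{2} \left(-224 - 236\right) = 0^{2} \left(-460\right) = 0 \left(-460\right) = 0$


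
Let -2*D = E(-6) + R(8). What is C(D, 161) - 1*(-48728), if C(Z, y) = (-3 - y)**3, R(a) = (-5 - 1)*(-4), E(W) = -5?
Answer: -4362216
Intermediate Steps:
R(a) = 24 (R(a) = -6*(-4) = 24)
D = -19/2 (D = -(-5 + 24)/2 = -1/2*19 = -19/2 ≈ -9.5000)
C(D, 161) - 1*(-48728) = -(3 + 161)**3 - 1*(-48728) = -1*164**3 + 48728 = -1*4410944 + 48728 = -4410944 + 48728 = -4362216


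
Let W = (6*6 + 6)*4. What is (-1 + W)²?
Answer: 27889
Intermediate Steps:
W = 168 (W = (36 + 6)*4 = 42*4 = 168)
(-1 + W)² = (-1 + 168)² = 167² = 27889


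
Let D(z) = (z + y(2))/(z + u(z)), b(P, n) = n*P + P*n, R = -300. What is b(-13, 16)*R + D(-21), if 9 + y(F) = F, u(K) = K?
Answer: 374402/3 ≈ 1.2480e+5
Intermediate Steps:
y(F) = -9 + F
b(P, n) = 2*P*n (b(P, n) = P*n + P*n = 2*P*n)
D(z) = (-7 + z)/(2*z) (D(z) = (z + (-9 + 2))/(z + z) = (z - 7)/((2*z)) = (-7 + z)*(1/(2*z)) = (-7 + z)/(2*z))
b(-13, 16)*R + D(-21) = (2*(-13)*16)*(-300) + (½)*(-7 - 21)/(-21) = -416*(-300) + (½)*(-1/21)*(-28) = 124800 + ⅔ = 374402/3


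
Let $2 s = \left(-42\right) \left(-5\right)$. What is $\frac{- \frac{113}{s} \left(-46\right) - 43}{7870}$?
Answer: $\frac{683}{826350} \approx 0.00082653$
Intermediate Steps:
$s = 105$ ($s = \frac{\left(-42\right) \left(-5\right)}{2} = \frac{1}{2} \cdot 210 = 105$)
$\frac{- \frac{113}{s} \left(-46\right) - 43}{7870} = \frac{- \frac{113}{105} \left(-46\right) - 43}{7870} = \left(\left(-113\right) \frac{1}{105} \left(-46\right) - 43\right) \frac{1}{7870} = \left(\left(- \frac{113}{105}\right) \left(-46\right) - 43\right) \frac{1}{7870} = \left(\frac{5198}{105} - 43\right) \frac{1}{7870} = \frac{683}{105} \cdot \frac{1}{7870} = \frac{683}{826350}$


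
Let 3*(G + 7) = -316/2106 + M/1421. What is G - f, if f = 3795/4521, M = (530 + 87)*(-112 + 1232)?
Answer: 13548320284/87854949 ≈ 154.21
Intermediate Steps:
M = 691040 (M = 617*1120 = 691040)
G = 99431147/641277 (G = -7 + (-316/2106 + 691040/1421)/3 = -7 + (-316*1/2106 + 691040*(1/1421))/3 = -7 + (-158/1053 + 98720/203)/3 = -7 + (⅓)*(103920086/213759) = -7 + 103920086/641277 = 99431147/641277 ≈ 155.05)
f = 115/137 (f = 3795*(1/4521) = 115/137 ≈ 0.83942)
G - f = 99431147/641277 - 1*115/137 = 99431147/641277 - 115/137 = 13548320284/87854949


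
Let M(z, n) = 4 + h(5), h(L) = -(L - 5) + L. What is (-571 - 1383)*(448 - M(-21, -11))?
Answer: -857806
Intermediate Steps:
h(L) = 5 (h(L) = -(-5 + L) + L = (5 - L) + L = 5)
M(z, n) = 9 (M(z, n) = 4 + 5 = 9)
(-571 - 1383)*(448 - M(-21, -11)) = (-571 - 1383)*(448 - 1*9) = -1954*(448 - 9) = -1954*439 = -857806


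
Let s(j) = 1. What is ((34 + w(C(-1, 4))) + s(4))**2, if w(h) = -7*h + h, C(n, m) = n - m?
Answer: 4225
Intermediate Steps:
w(h) = -6*h
((34 + w(C(-1, 4))) + s(4))**2 = ((34 - 6*(-1 - 1*4)) + 1)**2 = ((34 - 6*(-1 - 4)) + 1)**2 = ((34 - 6*(-5)) + 1)**2 = ((34 + 30) + 1)**2 = (64 + 1)**2 = 65**2 = 4225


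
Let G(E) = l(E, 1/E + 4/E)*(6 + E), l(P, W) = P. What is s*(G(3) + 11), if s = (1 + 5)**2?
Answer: 1368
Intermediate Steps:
s = 36 (s = 6**2 = 36)
G(E) = E*(6 + E)
s*(G(3) + 11) = 36*(3*(6 + 3) + 11) = 36*(3*9 + 11) = 36*(27 + 11) = 36*38 = 1368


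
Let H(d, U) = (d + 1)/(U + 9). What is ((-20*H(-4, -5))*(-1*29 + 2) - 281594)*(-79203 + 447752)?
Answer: -103930449451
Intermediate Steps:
H(d, U) = (1 + d)/(9 + U)
((-20*H(-4, -5))*(-1*29 + 2) - 281594)*(-79203 + 447752) = ((-20*(1 - 4)/(9 - 5))*(-1*29 + 2) - 281594)*(-79203 + 447752) = ((-20*(-3)/4)*(-29 + 2) - 281594)*368549 = (-5*(-3)*(-27) - 281594)*368549 = (-20*(-3/4)*(-27) - 281594)*368549 = (15*(-27) - 281594)*368549 = (-405 - 281594)*368549 = -281999*368549 = -103930449451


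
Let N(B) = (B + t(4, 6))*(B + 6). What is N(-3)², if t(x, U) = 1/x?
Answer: 1089/16 ≈ 68.063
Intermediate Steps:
N(B) = (6 + B)*(¼ + B) (N(B) = (B + 1/4)*(B + 6) = (B + ¼)*(6 + B) = (¼ + B)*(6 + B) = (6 + B)*(¼ + B))
N(-3)² = (3/2 + (-3)² + (25/4)*(-3))² = (3/2 + 9 - 75/4)² = (-33/4)² = 1089/16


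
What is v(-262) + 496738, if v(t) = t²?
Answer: 565382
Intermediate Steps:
v(-262) + 496738 = (-262)² + 496738 = 68644 + 496738 = 565382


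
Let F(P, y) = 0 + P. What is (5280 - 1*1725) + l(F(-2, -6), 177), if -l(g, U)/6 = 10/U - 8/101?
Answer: 21185057/5959 ≈ 3555.1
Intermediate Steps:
F(P, y) = P
l(g, U) = 48/101 - 60/U (l(g, U) = -6*(10/U - 8/101) = -6*(-8/101 + 10/U) = 48/101 - 60/U)
(5280 - 1*1725) + l(F(-2, -6), 177) = (5280 - 1*1725) + (48/101 - 60/177) = (5280 - 1725) + (48/101 - 60*1/177) = 3555 + (48/101 - 20/59) = 3555 + 812/5959 = 21185057/5959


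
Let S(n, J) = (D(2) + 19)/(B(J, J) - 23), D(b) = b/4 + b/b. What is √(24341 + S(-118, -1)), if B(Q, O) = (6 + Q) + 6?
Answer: √3504858/12 ≈ 156.01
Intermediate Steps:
B(Q, O) = 12 + Q
D(b) = 1 + b/4 (D(b) = b*(¼) + 1 = b/4 + 1 = 1 + b/4)
S(n, J) = 41/(2*(-11 + J)) (S(n, J) = ((1 + (¼)*2) + 19)/((12 + J) - 23) = ((1 + ½) + 19)/(-11 + J) = (3/2 + 19)/(-11 + J) = 41/(2*(-11 + J)))
√(24341 + S(-118, -1)) = √(24341 + 41/(2*(-11 - 1))) = √(24341 + (41/2)/(-12)) = √(24341 + (41/2)*(-1/12)) = √(24341 - 41/24) = √(584143/24) = √3504858/12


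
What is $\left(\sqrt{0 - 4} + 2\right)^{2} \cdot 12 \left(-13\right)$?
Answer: $- 1248 i \approx - 1248.0 i$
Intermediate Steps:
$\left(\sqrt{0 - 4} + 2\right)^{2} \cdot 12 \left(-13\right) = \left(\sqrt{-4} + 2\right)^{2} \left(-156\right) = \left(2 i + 2\right)^{2} \left(-156\right) = \left(2 + 2 i\right)^{2} \left(-156\right) = - 156 \left(2 + 2 i\right)^{2}$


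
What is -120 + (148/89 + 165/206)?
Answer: -2154907/18334 ≈ -117.54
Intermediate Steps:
-120 + (148/89 + 165/206) = -120 + 45173/18334 = -2154907/18334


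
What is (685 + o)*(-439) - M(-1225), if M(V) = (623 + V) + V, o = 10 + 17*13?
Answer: -400297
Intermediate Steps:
o = 231 (o = 10 + 221 = 231)
M(V) = 623 + 2*V
(685 + o)*(-439) - M(-1225) = (685 + 231)*(-439) - (623 + 2*(-1225)) = 916*(-439) - (623 - 2450) = -402124 - 1*(-1827) = -402124 + 1827 = -400297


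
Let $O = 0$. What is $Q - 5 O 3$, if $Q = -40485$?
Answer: $0$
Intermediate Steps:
$Q - 5 O 3 = - 40485 \left(-5\right) 0 \cdot 3 = - 40485 \cdot 0 \cdot 3 = \left(-40485\right) 0 = 0$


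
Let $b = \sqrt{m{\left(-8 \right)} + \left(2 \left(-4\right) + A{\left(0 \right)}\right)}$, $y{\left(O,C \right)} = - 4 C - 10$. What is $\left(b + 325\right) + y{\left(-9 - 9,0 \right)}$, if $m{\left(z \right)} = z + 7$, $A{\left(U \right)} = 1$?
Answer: $315 + 2 i \sqrt{2} \approx 315.0 + 2.8284 i$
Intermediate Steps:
$m{\left(z \right)} = 7 + z$
$y{\left(O,C \right)} = -10 - 4 C$
$b = 2 i \sqrt{2}$ ($b = \sqrt{\left(7 - 8\right) + \left(2 \left(-4\right) + 1\right)} = \sqrt{-1 + \left(-8 + 1\right)} = \sqrt{-1 - 7} = \sqrt{-8} = 2 i \sqrt{2} \approx 2.8284 i$)
$\left(b + 325\right) + y{\left(-9 - 9,0 \right)} = \left(2 i \sqrt{2} + 325\right) - 10 = \left(325 + 2 i \sqrt{2}\right) + \left(-10 + 0\right) = \left(325 + 2 i \sqrt{2}\right) - 10 = 315 + 2 i \sqrt{2}$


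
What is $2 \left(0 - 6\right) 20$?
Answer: $-240$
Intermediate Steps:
$2 \left(0 - 6\right) 20 = 2 \left(-6\right) 20 = \left(-12\right) 20 = -240$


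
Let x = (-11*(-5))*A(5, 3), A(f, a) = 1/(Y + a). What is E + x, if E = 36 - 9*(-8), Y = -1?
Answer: 271/2 ≈ 135.50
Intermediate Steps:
E = 108 (E = 36 + 72 = 108)
A(f, a) = 1/(-1 + a)
x = 55/2 (x = (-11*(-5))/(-1 + 3) = 55/2 ≈ 27.500)
E + x = 108 + 55/2 = 271/2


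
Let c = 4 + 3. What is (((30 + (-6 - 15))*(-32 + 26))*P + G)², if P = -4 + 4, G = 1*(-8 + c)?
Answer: 1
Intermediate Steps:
c = 7
G = -1 (G = 1*(-8 + 7) = 1*(-1) = -1)
P = 0
(((30 + (-6 - 15))*(-32 + 26))*P + G)² = (((30 + (-6 - 15))*(-32 + 26))*0 - 1)² = (((30 - 21)*(-6))*0 - 1)² = ((9*(-6))*0 - 1)² = (-54*0 - 1)² = (0 - 1)² = (-1)² = 1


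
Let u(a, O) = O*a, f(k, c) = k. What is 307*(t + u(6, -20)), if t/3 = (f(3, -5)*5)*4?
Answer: 18420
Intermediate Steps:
t = 180 (t = 3*((3*5)*4) = 3*(15*4) = 3*60 = 180)
307*(t + u(6, -20)) = 307*(180 - 20*6) = 307*(180 - 120) = 307*60 = 18420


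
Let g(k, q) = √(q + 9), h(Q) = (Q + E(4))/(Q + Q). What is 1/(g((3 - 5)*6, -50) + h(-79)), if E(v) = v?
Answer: 11850/1029149 - 24964*I*√41/1029149 ≈ 0.011514 - 0.15532*I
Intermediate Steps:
h(Q) = (4 + Q)/(2*Q) (h(Q) = (Q + 4)/(Q + Q) = (4 + Q)/((2*Q)) = (4 + Q)*(1/(2*Q)) = (4 + Q)/(2*Q))
g(k, q) = √(9 + q)
1/(g((3 - 5)*6, -50) + h(-79)) = 1/(√(9 - 50) + (½)*(4 - 79)/(-79)) = 1/(√(-41) + (½)*(-1/79)*(-75)) = 1/(I*√41 + 75/158) = 1/(75/158 + I*√41)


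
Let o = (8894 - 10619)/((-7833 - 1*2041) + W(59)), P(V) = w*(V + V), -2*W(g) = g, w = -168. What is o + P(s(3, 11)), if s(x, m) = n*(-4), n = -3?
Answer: -79858374/19807 ≈ -4031.8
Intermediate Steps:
W(g) = -g/2
s(x, m) = 12 (s(x, m) = -3*(-4) = 12)
P(V) = -336*V (P(V) = -168*(V + V) = -336*V)
o = 3450/19807 (o = (8894 - 10619)/((-7833 - 1*2041) - ½*59) = -1725/((-7833 - 2041) - 59/2) = -1725/(-9874 - 59/2) = -1725/(-19807/2) = -1725*(-2/19807) = 3450/19807 ≈ 0.17418)
o + P(s(3, 11)) = 3450/19807 - 336*12 = 3450/19807 - 4032 = -79858374/19807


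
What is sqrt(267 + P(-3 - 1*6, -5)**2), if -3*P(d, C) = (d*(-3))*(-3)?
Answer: 2*sqrt(249) ≈ 31.559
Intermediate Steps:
P(d, C) = -3*d (P(d, C) = -d*(-3)*(-3)/3 = -(-3*d)*(-3)/3 = -3*d)
sqrt(267 + P(-3 - 1*6, -5)**2) = sqrt(267 + (-3*(-3 - 1*6))**2) = sqrt(267 + (-3*(-3 - 6))**2) = sqrt(267 + (-3*(-9))**2) = sqrt(267 + 27**2) = sqrt(267 + 729) = sqrt(996) = 2*sqrt(249)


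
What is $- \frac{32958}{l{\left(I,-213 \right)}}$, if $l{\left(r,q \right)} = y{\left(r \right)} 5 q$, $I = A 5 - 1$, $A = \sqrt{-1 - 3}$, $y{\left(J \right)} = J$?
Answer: $- \frac{10986}{35855} - \frac{21972 i}{7171} \approx -0.3064 - 3.064 i$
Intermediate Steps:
$A = 2 i$ ($A = \sqrt{-4} = 2 i \approx 2.0 i$)
$I = -1 + 10 i$ ($I = 2 i 5 - 1 = 10 i - 1 = -1 + 10 i \approx -1.0 + 10.0 i$)
$l{\left(r,q \right)} = 5 q r$ ($l{\left(r,q \right)} = r 5 q = 5 r q = 5 q r$)
$- \frac{32958}{l{\left(I,-213 \right)}} = - \frac{32958}{5 \left(-213\right) \left(-1 + 10 i\right)} = - \frac{32958}{1065 - 10650 i} = - 32958 \frac{1065 + 10650 i}{114556725} = - \frac{3662 \left(1065 + 10650 i\right)}{12728525}$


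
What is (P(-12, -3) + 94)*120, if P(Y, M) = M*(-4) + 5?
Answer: 13320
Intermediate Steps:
P(Y, M) = 5 - 4*M (P(Y, M) = -4*M + 5 = 5 - 4*M)
(P(-12, -3) + 94)*120 = ((5 - 4*(-3)) + 94)*120 = ((5 + 12) + 94)*120 = (17 + 94)*120 = 111*120 = 13320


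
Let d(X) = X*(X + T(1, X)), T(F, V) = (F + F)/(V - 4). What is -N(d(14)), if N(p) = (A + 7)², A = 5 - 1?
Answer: -121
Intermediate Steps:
A = 4
T(F, V) = 2*F/(-4 + V) (T(F, V) = (2*F)/(-4 + V) = 2*F/(-4 + V))
d(X) = X*(X + 2/(-4 + X)) (d(X) = X*(X + 2*1/(-4 + X)) = X*(X + 2/(-4 + X)))
N(p) = 121 (N(p) = (4 + 7)² = 11² = 121)
-N(d(14)) = -1*121 = -121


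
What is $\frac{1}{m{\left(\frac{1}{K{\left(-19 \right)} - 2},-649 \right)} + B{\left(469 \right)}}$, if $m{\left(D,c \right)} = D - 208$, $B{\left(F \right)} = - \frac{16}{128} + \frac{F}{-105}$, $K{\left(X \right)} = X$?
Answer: $- \frac{280}{59539} \approx -0.0047028$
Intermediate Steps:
$B{\left(F \right)} = - \frac{1}{8} - \frac{F}{105}$ ($B{\left(F \right)} = \left(-16\right) \frac{1}{128} + F \left(- \frac{1}{105}\right) = - \frac{1}{8} - \frac{F}{105}$)
$m{\left(D,c \right)} = -208 + D$
$\frac{1}{m{\left(\frac{1}{K{\left(-19 \right)} - 2},-649 \right)} + B{\left(469 \right)}} = \frac{1}{\left(-208 + \frac{1}{-19 - 2}\right) - \frac{551}{120}} = \frac{1}{\left(-208 + \frac{1}{-21}\right) - \frac{551}{120}} = \frac{1}{\left(-208 - \frac{1}{21}\right) - \frac{551}{120}} = \frac{1}{- \frac{4369}{21} - \frac{551}{120}} = \frac{1}{- \frac{59539}{280}} = - \frac{280}{59539}$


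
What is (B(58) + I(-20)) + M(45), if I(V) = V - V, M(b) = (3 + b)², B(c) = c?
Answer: 2362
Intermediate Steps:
I(V) = 0
(B(58) + I(-20)) + M(45) = (58 + 0) + (3 + 45)² = 58 + 48² = 58 + 2304 = 2362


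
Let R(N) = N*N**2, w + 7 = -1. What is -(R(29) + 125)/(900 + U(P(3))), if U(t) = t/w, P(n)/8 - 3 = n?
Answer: -12257/447 ≈ -27.421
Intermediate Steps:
w = -8 (w = -7 - 1 = -8)
P(n) = 24 + 8*n
U(t) = -t/8 (U(t) = t/(-8) = t*(-1/8) = -t/8)
R(N) = N**3
-(R(29) + 125)/(900 + U(P(3))) = -(29**3 + 125)/(900 - (24 + 8*3)/8) = -(24389 + 125)/(900 - (24 + 24)/8) = -24514/(900 - 1/8*48) = -24514/(900 - 6) = -24514/894 = -1*12257/447 = -12257/447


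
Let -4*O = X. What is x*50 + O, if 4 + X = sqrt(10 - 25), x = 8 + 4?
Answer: 601 - I*sqrt(15)/4 ≈ 601.0 - 0.96825*I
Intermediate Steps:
x = 12
X = -4 + I*sqrt(15) (X = -4 + sqrt(10 - 25) = -4 + sqrt(-15) = -4 + I*sqrt(15) ≈ -4.0 + 3.873*I)
O = 1 - I*sqrt(15)/4 (O = -(-4 + I*sqrt(15))/4 = 1 - I*sqrt(15)/4 ≈ 1.0 - 0.96825*I)
x*50 + O = 12*50 + (1 - I*sqrt(15)/4) = 600 + (1 - I*sqrt(15)/4) = 601 - I*sqrt(15)/4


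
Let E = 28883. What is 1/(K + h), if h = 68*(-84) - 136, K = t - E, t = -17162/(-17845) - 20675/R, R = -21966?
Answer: -391983270/13613225024503 ≈ -2.8794e-5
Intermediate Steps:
t = 745925867/391983270 (t = -17162/(-17845) - 20675/(-21966) = -17162*(-1/17845) - 20675*(-1/21966) = 17162/17845 + 20675/21966 = 745925867/391983270 ≈ 1.9030)
K = -11320906861543/391983270 (K = 745925867/391983270 - 1*28883 = 745925867/391983270 - 28883 = -11320906861543/391983270 ≈ -28881.)
h = -5848 (h = -5712 - 136 = -5848)
1/(K + h) = 1/(-11320906861543/391983270 - 5848) = 1/(-13613225024503/391983270) = -391983270/13613225024503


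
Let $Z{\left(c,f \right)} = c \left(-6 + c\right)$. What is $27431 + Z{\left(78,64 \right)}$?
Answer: $33047$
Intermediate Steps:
$27431 + Z{\left(78,64 \right)} = 27431 + 78 \left(-6 + 78\right) = 27431 + 78 \cdot 72 = 27431 + 5616 = 33047$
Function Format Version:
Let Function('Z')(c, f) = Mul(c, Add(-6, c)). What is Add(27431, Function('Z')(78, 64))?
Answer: 33047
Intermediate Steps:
Add(27431, Function('Z')(78, 64)) = Add(27431, Mul(78, Add(-6, 78))) = Add(27431, Mul(78, 72)) = Add(27431, 5616) = 33047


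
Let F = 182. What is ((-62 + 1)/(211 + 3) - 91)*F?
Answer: -1777685/107 ≈ -16614.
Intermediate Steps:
((-62 + 1)/(211 + 3) - 91)*F = ((-62 + 1)/(211 + 3) - 91)*182 = (-61/214 - 91)*182 = -19535/214*182 = -1777685/107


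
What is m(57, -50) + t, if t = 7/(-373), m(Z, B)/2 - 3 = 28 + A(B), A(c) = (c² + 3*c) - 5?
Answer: 1772489/373 ≈ 4752.0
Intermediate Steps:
A(c) = -5 + c² + 3*c
m(Z, B) = 52 + 2*B² + 6*B (m(Z, B) = 6 + 2*(28 + (-5 + B² + 3*B)) = 6 + 2*(23 + B² + 3*B) = 6 + (46 + 2*B² + 6*B) = 52 + 2*B² + 6*B)
t = -7/373 (t = 7*(-1/373) = -7/373 ≈ -0.018767)
m(57, -50) + t = (52 + 2*(-50)² + 6*(-50)) - 7/373 = (52 + 2*2500 - 300) - 7/373 = (52 + 5000 - 300) - 7/373 = 4752 - 7/373 = 1772489/373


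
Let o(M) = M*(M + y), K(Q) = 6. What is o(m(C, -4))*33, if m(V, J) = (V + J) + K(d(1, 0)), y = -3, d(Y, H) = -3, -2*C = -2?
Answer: 0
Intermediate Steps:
C = 1 (C = -1/2*(-2) = 1)
m(V, J) = 6 + J + V (m(V, J) = (V + J) + 6 = (J + V) + 6 = 6 + J + V)
o(M) = M*(-3 + M) (o(M) = M*(M - 3) = M*(-3 + M))
o(m(C, -4))*33 = ((6 - 4 + 1)*(-3 + (6 - 4 + 1)))*33 = (3*(-3 + 3))*33 = (3*0)*33 = 0*33 = 0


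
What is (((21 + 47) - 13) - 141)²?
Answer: 7396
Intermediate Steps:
(((21 + 47) - 13) - 141)² = ((68 - 13) - 141)² = (55 - 141)² = (-86)² = 7396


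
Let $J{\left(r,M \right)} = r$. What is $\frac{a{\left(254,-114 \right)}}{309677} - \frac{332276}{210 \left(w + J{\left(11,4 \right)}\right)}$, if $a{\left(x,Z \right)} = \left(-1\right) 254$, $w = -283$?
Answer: $\frac{3674418799}{631741080} \approx 5.8163$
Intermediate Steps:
$a{\left(x,Z \right)} = -254$
$\frac{a{\left(254,-114 \right)}}{309677} - \frac{332276}{210 \left(w + J{\left(11,4 \right)}\right)} = - \frac{254}{309677} - \frac{332276}{210 \left(-283 + 11\right)} = \left(-254\right) \frac{1}{309677} - \frac{332276}{210 \left(-272\right)} = - \frac{254}{309677} - \frac{332276}{-57120} = - \frac{254}{309677} - - \frac{11867}{2040} = - \frac{254}{309677} + \frac{11867}{2040} = \frac{3674418799}{631741080}$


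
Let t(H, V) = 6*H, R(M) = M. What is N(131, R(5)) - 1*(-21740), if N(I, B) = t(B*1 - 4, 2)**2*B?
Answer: 21920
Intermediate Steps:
N(I, B) = B*(-24 + 6*B)**2 (N(I, B) = (6*(B*1 - 4))**2*B = (6*(B - 4))**2*B = (6*(-4 + B))**2*B = (-24 + 6*B)**2*B = B*(-24 + 6*B)**2)
N(131, R(5)) - 1*(-21740) = 36*5*(-4 + 5)**2 - 1*(-21740) = 36*5*1**2 + 21740 = 36*5*1 + 21740 = 180 + 21740 = 21920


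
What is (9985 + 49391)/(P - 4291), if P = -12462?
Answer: -59376/16753 ≈ -3.5442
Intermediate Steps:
(9985 + 49391)/(P - 4291) = (9985 + 49391)/(-12462 - 4291) = 59376/(-16753) = 59376*(-1/16753) = -59376/16753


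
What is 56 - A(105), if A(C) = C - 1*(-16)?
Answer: -65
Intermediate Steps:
A(C) = 16 + C (A(C) = C + 16 = 16 + C)
56 - A(105) = 56 - (16 + 105) = 56 - 1*121 = 56 - 121 = -65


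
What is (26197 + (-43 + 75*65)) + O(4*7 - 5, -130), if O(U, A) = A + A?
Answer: 30769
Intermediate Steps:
O(U, A) = 2*A
(26197 + (-43 + 75*65)) + O(4*7 - 5, -130) = (26197 + (-43 + 75*65)) + 2*(-130) = (26197 + (-43 + 4875)) - 260 = (26197 + 4832) - 260 = 31029 - 260 = 30769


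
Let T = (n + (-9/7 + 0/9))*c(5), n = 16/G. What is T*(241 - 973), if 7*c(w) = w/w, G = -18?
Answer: 33428/147 ≈ 227.40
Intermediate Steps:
n = -8/9 (n = 16/(-18) = 16*(-1/18) = -8/9 ≈ -0.88889)
c(w) = ⅐ (c(w) = (w/w)/7 = (⅐)*1 = ⅐)
T = -137/441 (T = (-8/9 + (-9/7 + 0/9))*(⅐) = (-8/9 + (-9*⅐ + 0*(⅑)))*(⅐) = (-8/9 + (-9/7 + 0))*(⅐) = (-8/9 - 9/7)*(⅐) = -137/63*⅐ = -137/441 ≈ -0.31066)
T*(241 - 973) = -137*(241 - 973)/441 = -137/441*(-732) = 33428/147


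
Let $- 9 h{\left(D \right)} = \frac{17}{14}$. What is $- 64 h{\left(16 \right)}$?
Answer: $\frac{544}{63} \approx 8.6349$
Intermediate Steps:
$h{\left(D \right)} = - \frac{17}{126}$ ($h{\left(D \right)} = - \frac{17 \cdot \frac{1}{14}}{9} = \left(- \frac{1}{9}\right) \frac{17}{14} = - \frac{17}{126}$)
$- 64 h{\left(16 \right)} = \left(-64\right) \left(- \frac{17}{126}\right) = \frac{544}{63}$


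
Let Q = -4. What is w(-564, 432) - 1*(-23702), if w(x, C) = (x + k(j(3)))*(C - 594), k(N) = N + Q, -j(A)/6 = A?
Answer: 118634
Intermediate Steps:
j(A) = -6*A
k(N) = -4 + N (k(N) = N - 4 = -4 + N)
w(x, C) = (-594 + C)*(-22 + x) (w(x, C) = (x + (-4 - 6*3))*(C - 594) = (x + (-4 - 18))*(-594 + C) = (x - 22)*(-594 + C) = (-22 + x)*(-594 + C) = (-594 + C)*(-22 + x))
w(-564, 432) - 1*(-23702) = (13068 - 594*(-564) - 22*432 + 432*(-564)) - 1*(-23702) = (13068 + 335016 - 9504 - 243648) + 23702 = 94932 + 23702 = 118634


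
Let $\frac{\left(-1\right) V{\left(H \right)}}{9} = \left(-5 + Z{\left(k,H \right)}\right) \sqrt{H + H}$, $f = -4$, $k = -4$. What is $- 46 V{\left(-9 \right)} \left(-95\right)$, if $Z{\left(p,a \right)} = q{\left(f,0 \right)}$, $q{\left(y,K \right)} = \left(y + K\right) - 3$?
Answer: $1415880 i \sqrt{2} \approx 2.0024 \cdot 10^{6} i$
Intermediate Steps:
$q{\left(y,K \right)} = -3 + K + y$ ($q{\left(y,K \right)} = \left(K + y\right) - 3 = -3 + K + y$)
$Z{\left(p,a \right)} = -7$ ($Z{\left(p,a \right)} = -3 + 0 - 4 = -7$)
$V{\left(H \right)} = 108 \sqrt{2} \sqrt{H}$ ($V{\left(H \right)} = - 9 \left(-5 - 7\right) \sqrt{H + H} = - 9 \left(- 12 \sqrt{2 H}\right) = - 9 \left(- 12 \sqrt{2} \sqrt{H}\right) = 108 \sqrt{2} \sqrt{H}$)
$- 46 V{\left(-9 \right)} \left(-95\right) = - 46 \cdot 108 \sqrt{2} \sqrt{-9} \left(-95\right) = - 46 \cdot 108 \sqrt{2} \cdot 3 i \left(-95\right) = - 46 \cdot 324 i \sqrt{2} \left(-95\right) = - 14904 i \sqrt{2} \left(-95\right) = 1415880 i \sqrt{2}$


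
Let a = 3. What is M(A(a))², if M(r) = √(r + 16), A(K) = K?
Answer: 19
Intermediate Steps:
M(r) = √(16 + r)
M(A(a))² = (√(16 + 3))² = (√19)² = 19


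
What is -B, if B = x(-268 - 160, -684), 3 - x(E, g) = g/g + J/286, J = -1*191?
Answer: -763/286 ≈ -2.6678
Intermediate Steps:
J = -191
x(E, g) = 763/286 (x(E, g) = 3 - (g/g - 191/286) = 3 - (1 - 191*1/286) = 3 - (1 - 191/286) = 3 - 1*95/286 = 3 - 95/286 = 763/286)
B = 763/286 ≈ 2.6678
-B = -1*763/286 = -763/286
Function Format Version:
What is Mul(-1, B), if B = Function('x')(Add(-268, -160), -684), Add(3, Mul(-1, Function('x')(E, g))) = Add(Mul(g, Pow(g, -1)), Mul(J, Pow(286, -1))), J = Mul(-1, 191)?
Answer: Rational(-763, 286) ≈ -2.6678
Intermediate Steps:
J = -191
Function('x')(E, g) = Rational(763, 286) (Function('x')(E, g) = Add(3, Mul(-1, Add(Mul(g, Pow(g, -1)), Mul(-191, Pow(286, -1))))) = Add(3, Mul(-1, Add(1, Mul(-191, Rational(1, 286))))) = Add(3, Mul(-1, Add(1, Rational(-191, 286)))) = Add(3, Mul(-1, Rational(95, 286))) = Add(3, Rational(-95, 286)) = Rational(763, 286))
B = Rational(763, 286) ≈ 2.6678
Mul(-1, B) = Mul(-1, Rational(763, 286)) = Rational(-763, 286)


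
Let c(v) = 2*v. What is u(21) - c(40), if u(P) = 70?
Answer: -10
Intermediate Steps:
u(21) - c(40) = 70 - 2*40 = 70 - 1*80 = 70 - 80 = -10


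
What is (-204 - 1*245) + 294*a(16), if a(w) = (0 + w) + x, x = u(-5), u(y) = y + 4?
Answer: 3961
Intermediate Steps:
u(y) = 4 + y
x = -1 (x = 4 - 5 = -1)
a(w) = -1 + w (a(w) = (0 + w) - 1 = w - 1 = -1 + w)
(-204 - 1*245) + 294*a(16) = (-204 - 1*245) + 294*(-1 + 16) = (-204 - 245) + 294*15 = -449 + 4410 = 3961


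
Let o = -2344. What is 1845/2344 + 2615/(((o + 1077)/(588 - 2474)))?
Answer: 11562687775/2969848 ≈ 3893.4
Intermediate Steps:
1845/2344 + 2615/(((o + 1077)/(588 - 2474))) = 1845/2344 + 2615/(((-2344 + 1077)/(588 - 2474))) = 1845*(1/2344) + 2615/((-1267/(-1886))) = 1845/2344 + 2615/((-1267*(-1/1886))) = 1845/2344 + 2615/(1267/1886) = 1845/2344 + 2615*(1886/1267) = 1845/2344 + 4931890/1267 = 11562687775/2969848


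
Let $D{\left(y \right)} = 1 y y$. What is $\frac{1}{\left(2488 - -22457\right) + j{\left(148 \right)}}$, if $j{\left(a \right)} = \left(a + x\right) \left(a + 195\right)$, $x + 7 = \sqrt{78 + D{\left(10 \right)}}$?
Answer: $\frac{36654}{2676560671} - \frac{343 \sqrt{178}}{5353121342} \approx 1.284 \cdot 10^{-5}$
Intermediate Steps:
$D{\left(y \right)} = y^{2}$ ($D{\left(y \right)} = y y = y^{2}$)
$x = -7 + \sqrt{178}$ ($x = -7 + \sqrt{78 + 10^{2}} = -7 + \sqrt{78 + 100} = -7 + \sqrt{178} \approx 6.3417$)
$j{\left(a \right)} = \left(195 + a\right) \left(-7 + a + \sqrt{178}\right)$ ($j{\left(a \right)} = \left(a - \left(7 - \sqrt{178}\right)\right) \left(a + 195\right) = \left(-7 + a + \sqrt{178}\right) \left(195 + a\right) = \left(195 + a\right) \left(-7 + a + \sqrt{178}\right)$)
$\frac{1}{\left(2488 - -22457\right) + j{\left(148 \right)}} = \frac{1}{\left(2488 - -22457\right) + \left(-1365 + 148^{2} + 188 \cdot 148 + 195 \sqrt{178} + 148 \sqrt{178}\right)} = \frac{1}{\left(2488 + 22457\right) + \left(-1365 + 21904 + 27824 + 195 \sqrt{178} + 148 \sqrt{178}\right)} = \frac{1}{24945 + \left(48363 + 343 \sqrt{178}\right)} = \frac{1}{73308 + 343 \sqrt{178}}$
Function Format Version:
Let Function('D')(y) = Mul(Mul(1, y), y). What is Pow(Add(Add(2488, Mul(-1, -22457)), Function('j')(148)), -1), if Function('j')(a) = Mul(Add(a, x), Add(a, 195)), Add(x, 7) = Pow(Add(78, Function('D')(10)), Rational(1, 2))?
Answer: Add(Rational(36654, 2676560671), Mul(Rational(-343, 5353121342), Pow(178, Rational(1, 2)))) ≈ 1.2840e-5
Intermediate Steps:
Function('D')(y) = Pow(y, 2) (Function('D')(y) = Mul(y, y) = Pow(y, 2))
x = Add(-7, Pow(178, Rational(1, 2))) (x = Add(-7, Pow(Add(78, Pow(10, 2)), Rational(1, 2))) = Add(-7, Pow(Add(78, 100), Rational(1, 2))) = Add(-7, Pow(178, Rational(1, 2))) ≈ 6.3417)
Function('j')(a) = Mul(Add(195, a), Add(-7, a, Pow(178, Rational(1, 2)))) (Function('j')(a) = Mul(Add(a, Add(-7, Pow(178, Rational(1, 2)))), Add(a, 195)) = Mul(Add(-7, a, Pow(178, Rational(1, 2))), Add(195, a)) = Mul(Add(195, a), Add(-7, a, Pow(178, Rational(1, 2)))))
Pow(Add(Add(2488, Mul(-1, -22457)), Function('j')(148)), -1) = Pow(Add(Add(2488, Mul(-1, -22457)), Add(-1365, Pow(148, 2), Mul(188, 148), Mul(195, Pow(178, Rational(1, 2))), Mul(148, Pow(178, Rational(1, 2))))), -1) = Pow(Add(Add(2488, 22457), Add(-1365, 21904, 27824, Mul(195, Pow(178, Rational(1, 2))), Mul(148, Pow(178, Rational(1, 2))))), -1) = Pow(Add(24945, Add(48363, Mul(343, Pow(178, Rational(1, 2))))), -1) = Pow(Add(73308, Mul(343, Pow(178, Rational(1, 2)))), -1)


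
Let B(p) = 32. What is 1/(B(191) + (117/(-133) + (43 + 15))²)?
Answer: 17689/58280457 ≈ 0.00030352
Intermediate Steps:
1/(B(191) + (117/(-133) + (43 + 15))²) = 1/(32 + (117/(-133) + (43 + 15))²) = 1/(32 + (117*(-1/133) + 58)²) = 1/(32 + (-117/133 + 58)²) = 1/(32 + (7597/133)²) = 1/(32 + 57714409/17689) = 1/(58280457/17689) = 17689/58280457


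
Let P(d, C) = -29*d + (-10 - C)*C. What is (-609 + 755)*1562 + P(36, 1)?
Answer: 226997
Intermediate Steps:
P(d, C) = -29*d + C*(-10 - C)
(-609 + 755)*1562 + P(36, 1) = (-609 + 755)*1562 + (-1*1² - 29*36 - 10*1) = 146*1562 + (-1*1 - 1044 - 10) = 228052 + (-1 - 1044 - 10) = 228052 - 1055 = 226997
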